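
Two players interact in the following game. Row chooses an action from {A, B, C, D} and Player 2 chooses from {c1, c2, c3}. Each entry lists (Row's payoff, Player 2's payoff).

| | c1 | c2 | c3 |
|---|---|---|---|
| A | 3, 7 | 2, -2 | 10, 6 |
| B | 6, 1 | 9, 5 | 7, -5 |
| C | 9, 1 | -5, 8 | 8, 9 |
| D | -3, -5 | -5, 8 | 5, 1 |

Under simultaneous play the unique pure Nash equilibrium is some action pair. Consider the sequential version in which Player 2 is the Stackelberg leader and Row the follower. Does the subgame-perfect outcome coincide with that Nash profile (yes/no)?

no

Solve by backward induction (Player 2 leads).
- c1: Row compares 3, 6, 9, -3 and picks C; Player 2 would get 1.
- c2: Row compares 2, 9, -5, -5 and picks B; Player 2 would get 5.
- c3: Row compares 10, 7, 8, 5 and picks A; Player 2 would get 6.
Maximizing over 1, 5, 6, Player 2 chooses c3. Subgame-perfect outcome: (A, c3) with payoffs (10, 6).
For the simultaneous game, intersect best replies.
Row's best replies: c1→C; c2→B; c3→A.
Player 2's best replies: A→c1; B→c2; C→c3; D→c2.
Only (B, c2) has each player best-responding; Nash payoffs (9, 5).
Sequential outcome (A, c3) differs from the Nash profile (B, c2).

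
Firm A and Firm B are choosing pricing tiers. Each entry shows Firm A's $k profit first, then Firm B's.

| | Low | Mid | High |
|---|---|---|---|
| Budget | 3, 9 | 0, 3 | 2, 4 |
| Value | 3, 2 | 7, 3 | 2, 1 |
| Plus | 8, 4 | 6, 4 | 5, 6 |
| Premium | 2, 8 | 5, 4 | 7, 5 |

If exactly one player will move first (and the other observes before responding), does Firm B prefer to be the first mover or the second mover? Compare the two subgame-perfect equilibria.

first

If Firm A leads: Firm B's best replies are Budget→Low, Value→Mid, Plus→High, Premium→Low; Firm A's induced payoffs 3, 7, 5, 2; outcome (Value, Mid), payoffs (7, 3).
If Firm B leads: Firm A's best replies are Low→Plus, Mid→Value, High→Premium; Firm B's induced payoffs 4, 3, 5; outcome (Premium, High), payoffs (7, 5).
Firm B gets 5 moving first and 3 moving second, so Firm B prefers to move first.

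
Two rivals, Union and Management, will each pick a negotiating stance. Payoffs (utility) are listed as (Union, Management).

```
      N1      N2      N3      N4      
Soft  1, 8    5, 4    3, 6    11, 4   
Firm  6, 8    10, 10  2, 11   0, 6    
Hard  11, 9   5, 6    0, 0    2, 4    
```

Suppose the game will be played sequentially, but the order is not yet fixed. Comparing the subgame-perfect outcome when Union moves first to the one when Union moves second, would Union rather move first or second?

If Union leads: Management's best replies are Soft→N1, Firm→N3, Hard→N1; Union's induced payoffs 1, 2, 11; outcome (Hard, N1), payoffs (11, 9).
If Management leads: Union's best replies are N1→Hard, N2→Firm, N3→Soft, N4→Soft; Management's induced payoffs 9, 10, 6, 4; outcome (Firm, N2), payoffs (10, 10).
Union gets 11 moving first and 10 moving second, so Union prefers to move first.

first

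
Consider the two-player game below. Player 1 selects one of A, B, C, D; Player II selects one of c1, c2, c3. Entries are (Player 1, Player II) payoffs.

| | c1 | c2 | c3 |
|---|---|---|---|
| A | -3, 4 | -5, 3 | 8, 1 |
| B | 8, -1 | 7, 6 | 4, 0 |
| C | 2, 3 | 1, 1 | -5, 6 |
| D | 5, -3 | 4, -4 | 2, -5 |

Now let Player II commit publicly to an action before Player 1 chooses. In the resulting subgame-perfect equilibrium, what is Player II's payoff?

Solve by backward induction (Player II leads).
- c1 → Player 1 plays B (best of -3, 8, 2, 5); Player II gets -1.
- c2 → Player 1 plays B (best of -5, 7, 1, 4); Player II gets 6.
- c3 → Player 1 plays A (best of 8, 4, -5, 2); Player II gets 1.
Player II's induced payoffs are -1, 6, 1, so Player II commits to c2. Subgame-perfect outcome: (B, c2) with payoffs (7, 6).

6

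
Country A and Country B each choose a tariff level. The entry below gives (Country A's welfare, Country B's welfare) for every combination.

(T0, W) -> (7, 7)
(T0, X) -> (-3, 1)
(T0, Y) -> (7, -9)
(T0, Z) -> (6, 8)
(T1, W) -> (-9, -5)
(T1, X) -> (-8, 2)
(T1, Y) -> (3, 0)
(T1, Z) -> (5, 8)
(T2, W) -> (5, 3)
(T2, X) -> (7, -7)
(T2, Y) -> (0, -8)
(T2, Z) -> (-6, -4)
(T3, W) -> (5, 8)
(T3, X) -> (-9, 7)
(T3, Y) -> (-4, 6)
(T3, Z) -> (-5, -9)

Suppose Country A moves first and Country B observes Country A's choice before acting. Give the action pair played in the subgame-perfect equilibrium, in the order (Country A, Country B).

Work backward from Country B's decision.
- T0: BR = Z, leader payoff 6.
- T1: BR = Z, leader payoff 5.
- T2: BR = W, leader payoff 5.
- T3: BR = W, leader payoff 5.
Among 6, 5, 5, 5, the best is 6 at T0. Subgame-perfect outcome: (T0, Z) with payoffs (6, 8).

(T0, Z)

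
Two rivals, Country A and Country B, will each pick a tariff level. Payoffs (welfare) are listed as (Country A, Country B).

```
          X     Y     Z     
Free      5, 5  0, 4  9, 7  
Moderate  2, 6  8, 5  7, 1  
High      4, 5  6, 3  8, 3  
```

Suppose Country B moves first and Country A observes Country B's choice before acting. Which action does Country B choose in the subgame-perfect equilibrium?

Z

Backward induction with Country B moving first.
- X: Country A compares 5, 2, 4 and picks Free; Country B would get 5.
- Y: Country A compares 0, 8, 6 and picks Moderate; Country B would get 5.
- Z: Country A compares 9, 7, 8 and picks Free; Country B would get 7.
Among 5, 5, 7, the best is 7 at Z. Subgame-perfect outcome: (Free, Z) with payoffs (9, 7).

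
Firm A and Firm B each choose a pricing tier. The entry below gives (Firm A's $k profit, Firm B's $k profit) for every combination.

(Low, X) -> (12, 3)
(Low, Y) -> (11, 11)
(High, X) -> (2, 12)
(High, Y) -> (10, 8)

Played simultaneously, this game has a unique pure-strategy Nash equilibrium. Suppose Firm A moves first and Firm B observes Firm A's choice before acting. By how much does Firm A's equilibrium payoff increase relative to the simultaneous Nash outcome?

0

Backward induction with Firm A moving first.
- Low → Firm B plays Y (best of 3, 11); Firm A gets 11.
- High → Firm B plays X (best of 12, 8); Firm A gets 2.
Among 11, 2, the best is 11 at Low. Subgame-perfect outcome: (Low, Y) with payoffs (11, 11).
For the simultaneous game, intersect best replies.
Firm A's best replies: X→Low; Y→Low.
Firm B's best replies: Low→Y; High→X.
The unique mutual best reply is (Low, Y), giving (11, 11).
Firm A's commitment gain: 11 − 11 = 0.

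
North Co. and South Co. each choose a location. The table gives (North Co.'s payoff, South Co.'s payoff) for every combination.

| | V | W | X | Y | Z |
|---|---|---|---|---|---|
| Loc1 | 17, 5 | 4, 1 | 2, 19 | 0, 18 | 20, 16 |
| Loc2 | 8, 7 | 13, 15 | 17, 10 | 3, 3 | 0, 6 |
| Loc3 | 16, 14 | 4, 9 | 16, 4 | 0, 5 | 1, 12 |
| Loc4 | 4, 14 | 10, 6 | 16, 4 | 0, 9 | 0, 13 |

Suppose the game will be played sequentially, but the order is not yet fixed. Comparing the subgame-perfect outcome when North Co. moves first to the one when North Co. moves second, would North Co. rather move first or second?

If North Co. leads: South Co.'s best replies are Loc1→X, Loc2→W, Loc3→V, Loc4→V; North Co.'s induced payoffs 2, 13, 16, 4; outcome (Loc3, V), payoffs (16, 14).
If South Co. leads: North Co.'s best replies are V→Loc1, W→Loc2, X→Loc2, Y→Loc2, Z→Loc1; South Co.'s induced payoffs 5, 15, 10, 3, 16; outcome (Loc1, Z), payoffs (20, 16).
North Co. gets 16 moving first and 20 moving second, so North Co. prefers to move second.

second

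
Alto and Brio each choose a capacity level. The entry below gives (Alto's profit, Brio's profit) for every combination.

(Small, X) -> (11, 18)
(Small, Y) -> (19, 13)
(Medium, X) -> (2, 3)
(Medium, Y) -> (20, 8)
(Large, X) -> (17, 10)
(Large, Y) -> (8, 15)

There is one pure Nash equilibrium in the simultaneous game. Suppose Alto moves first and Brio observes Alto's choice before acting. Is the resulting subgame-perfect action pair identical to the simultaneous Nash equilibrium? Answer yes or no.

yes

Solve by backward induction (Alto leads).
- Small: Brio compares 18, 13 and picks X; Alto would get 11.
- Medium: Brio compares 3, 8 and picks Y; Alto would get 20.
- Large: Brio compares 10, 15 and picks Y; Alto would get 8.
Maximizing over 11, 20, 8, Alto chooses Medium. Subgame-perfect outcome: (Medium, Y) with payoffs (20, 8).
For the simultaneous game, intersect best replies.
Alto's best replies: X→Large; Y→Medium.
Brio's best replies: Small→X; Medium→Y; Large→Y.
Only (Medium, Y) has each player best-responding; Nash payoffs (20, 8).
Sequential outcome (Medium, Y) coincides with the Nash profile (Medium, Y).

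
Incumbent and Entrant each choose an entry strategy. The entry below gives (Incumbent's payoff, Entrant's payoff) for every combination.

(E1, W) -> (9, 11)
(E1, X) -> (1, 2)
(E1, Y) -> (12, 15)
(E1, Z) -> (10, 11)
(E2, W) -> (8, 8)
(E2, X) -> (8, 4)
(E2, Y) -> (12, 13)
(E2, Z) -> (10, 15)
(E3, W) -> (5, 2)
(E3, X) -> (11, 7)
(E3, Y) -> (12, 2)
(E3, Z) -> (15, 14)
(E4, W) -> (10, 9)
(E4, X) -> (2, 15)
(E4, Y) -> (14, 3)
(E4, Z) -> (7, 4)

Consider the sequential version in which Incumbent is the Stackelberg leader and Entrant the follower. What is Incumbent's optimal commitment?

Entrant best-responds to each possible Incumbent move:
- E1 → Entrant plays Y (best of 11, 2, 15, 11); Incumbent gets 12.
- E2 → Entrant plays Z (best of 8, 4, 13, 15); Incumbent gets 10.
- E3 → Entrant plays Z (best of 2, 7, 2, 14); Incumbent gets 15.
- E4 → Entrant plays X (best of 9, 15, 3, 4); Incumbent gets 2.
Maximizing over 12, 10, 15, 2, Incumbent chooses E3. Subgame-perfect outcome: (E3, Z) with payoffs (15, 14).

E3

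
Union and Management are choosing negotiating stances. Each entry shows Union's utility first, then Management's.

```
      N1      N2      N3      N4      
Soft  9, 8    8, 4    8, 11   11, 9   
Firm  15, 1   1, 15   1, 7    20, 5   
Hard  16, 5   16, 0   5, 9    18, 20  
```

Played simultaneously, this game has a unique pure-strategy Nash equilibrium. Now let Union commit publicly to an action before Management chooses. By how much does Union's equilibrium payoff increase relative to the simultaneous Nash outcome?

10

Solve by backward induction (Union leads).
- Soft: Management compares 8, 4, 11, 9 and picks N3; Union would get 8.
- Firm: Management compares 1, 15, 7, 5 and picks N2; Union would get 1.
- Hard: Management compares 5, 0, 9, 20 and picks N4; Union would get 18.
Among 8, 1, 18, the best is 18 at Hard. Subgame-perfect outcome: (Hard, N4) with payoffs (18, 20).
For the simultaneous game, intersect best replies.
Union's best replies: N1→Hard; N2→Hard; N3→Soft; N4→Firm.
Management's best replies: Soft→N3; Firm→N2; Hard→N4.
The unique mutual best reply is (Soft, N3), giving (8, 11).
Union's commitment gain: 18 − 8 = 10.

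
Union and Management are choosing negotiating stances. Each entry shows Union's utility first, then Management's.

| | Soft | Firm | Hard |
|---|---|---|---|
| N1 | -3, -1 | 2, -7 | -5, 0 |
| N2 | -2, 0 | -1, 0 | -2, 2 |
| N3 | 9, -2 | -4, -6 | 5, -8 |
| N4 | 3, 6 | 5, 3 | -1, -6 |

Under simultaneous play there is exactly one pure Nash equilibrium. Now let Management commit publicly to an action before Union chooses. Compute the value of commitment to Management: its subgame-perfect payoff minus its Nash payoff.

Backward induction with Management moving first.
- Soft → Union plays N3 (best of -3, -2, 9, 3); Management gets -2.
- Firm → Union plays N4 (best of 2, -1, -4, 5); Management gets 3.
- Hard → Union plays N3 (best of -5, -2, 5, -1); Management gets -8.
Among -2, 3, -8, the best is 3 at Firm. Subgame-perfect outcome: (N4, Firm) with payoffs (5, 3).
Under simultaneous play:
Union's best replies: Soft→N3; Firm→N4; Hard→N3.
Management's best replies: N1→Hard; N2→Hard; N3→Soft; N4→Soft.
Only (N3, Soft) has each player best-responding; Nash payoffs (9, -2).
Management's commitment gain: 3 − -2 = 5.

5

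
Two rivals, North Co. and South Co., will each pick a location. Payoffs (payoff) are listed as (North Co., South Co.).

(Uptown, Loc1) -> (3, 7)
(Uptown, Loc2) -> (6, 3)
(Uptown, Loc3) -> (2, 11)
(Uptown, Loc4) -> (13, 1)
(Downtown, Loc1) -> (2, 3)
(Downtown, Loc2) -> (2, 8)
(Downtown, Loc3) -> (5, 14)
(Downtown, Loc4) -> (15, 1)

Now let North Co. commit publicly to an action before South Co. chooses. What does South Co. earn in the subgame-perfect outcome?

Backward induction with North Co. moving first.
- Uptown → South Co. plays Loc3 (best of 7, 3, 11, 1); North Co. gets 2.
- Downtown → South Co. plays Loc3 (best of 3, 8, 14, 1); North Co. gets 5.
Among 2, 5, the best is 5 at Downtown. Subgame-perfect outcome: (Downtown, Loc3) with payoffs (5, 14).

14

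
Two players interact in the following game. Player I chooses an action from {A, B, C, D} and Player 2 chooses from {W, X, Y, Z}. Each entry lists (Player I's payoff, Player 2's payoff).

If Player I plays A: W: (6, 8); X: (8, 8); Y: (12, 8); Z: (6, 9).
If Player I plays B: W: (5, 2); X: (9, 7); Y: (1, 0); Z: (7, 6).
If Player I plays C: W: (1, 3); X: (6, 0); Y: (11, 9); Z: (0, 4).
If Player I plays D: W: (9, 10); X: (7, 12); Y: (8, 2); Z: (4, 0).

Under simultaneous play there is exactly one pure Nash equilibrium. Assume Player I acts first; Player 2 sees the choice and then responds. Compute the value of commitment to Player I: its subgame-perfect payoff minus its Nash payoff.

Solve by backward induction (Player I leads).
- A: BR = Z, leader payoff 6.
- B: BR = X, leader payoff 9.
- C: BR = Y, leader payoff 11.
- D: BR = X, leader payoff 7.
Player I's induced payoffs are 6, 9, 11, 7, so Player I commits to C. Subgame-perfect outcome: (C, Y) with payoffs (11, 9).
For the simultaneous game, intersect best replies.
Player I's best replies: W→D; X→B; Y→A; Z→B.
Player 2's best replies: A→Z; B→X; C→Y; D→X.
The unique mutual best reply is (B, X), giving (9, 7).
Player I's commitment gain: 11 − 9 = 2.

2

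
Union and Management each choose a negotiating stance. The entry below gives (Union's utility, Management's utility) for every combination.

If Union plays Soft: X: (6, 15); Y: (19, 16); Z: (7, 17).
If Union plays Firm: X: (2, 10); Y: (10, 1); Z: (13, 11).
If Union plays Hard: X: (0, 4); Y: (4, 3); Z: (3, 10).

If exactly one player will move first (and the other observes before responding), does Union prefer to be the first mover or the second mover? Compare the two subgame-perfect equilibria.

If Union leads: Management's best replies are Soft→Z, Firm→Z, Hard→Z; Union's induced payoffs 7, 13, 3; outcome (Firm, Z), payoffs (13, 11).
If Management leads: Union's best replies are X→Soft, Y→Soft, Z→Firm; Management's induced payoffs 15, 16, 11; outcome (Soft, Y), payoffs (19, 16).
Union gets 13 moving first and 19 moving second, so Union prefers to move second.

second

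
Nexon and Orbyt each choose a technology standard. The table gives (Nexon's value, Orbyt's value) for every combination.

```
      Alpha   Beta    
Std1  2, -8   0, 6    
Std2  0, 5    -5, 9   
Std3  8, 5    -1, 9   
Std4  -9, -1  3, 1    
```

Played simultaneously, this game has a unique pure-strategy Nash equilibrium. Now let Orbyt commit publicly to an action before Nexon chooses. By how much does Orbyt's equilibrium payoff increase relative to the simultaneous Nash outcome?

Backward induction with Orbyt moving first.
- Alpha: BR = Std3, leader payoff 5.
- Beta: BR = Std4, leader payoff 1.
Maximizing over 5, 1, Orbyt chooses Alpha. Subgame-perfect outcome: (Std3, Alpha) with payoffs (8, 5).
For the simultaneous game, intersect best replies.
Nexon's best replies: Alpha→Std3; Beta→Std4.
Orbyt's best replies: Std1→Beta; Std2→Beta; Std3→Beta; Std4→Beta.
Only (Std4, Beta) has each player best-responding; Nash payoffs (3, 1).
Orbyt's commitment gain: 5 − 1 = 4.

4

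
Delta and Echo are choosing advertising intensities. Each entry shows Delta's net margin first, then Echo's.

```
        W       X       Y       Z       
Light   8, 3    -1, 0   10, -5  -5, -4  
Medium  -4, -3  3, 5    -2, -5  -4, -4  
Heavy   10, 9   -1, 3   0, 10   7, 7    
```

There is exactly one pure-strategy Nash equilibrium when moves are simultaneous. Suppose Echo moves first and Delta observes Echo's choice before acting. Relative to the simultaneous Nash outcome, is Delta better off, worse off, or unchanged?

Delta best-responds to each possible Echo move:
- W → Delta plays Heavy (best of 8, -4, 10); Echo gets 9.
- X → Delta plays Medium (best of -1, 3, -1); Echo gets 5.
- Y → Delta plays Light (best of 10, -2, 0); Echo gets -5.
- Z → Delta plays Heavy (best of -5, -4, 7); Echo gets 7.
Echo's induced payoffs are 9, 5, -5, 7, so Echo commits to W. Subgame-perfect outcome: (Heavy, W) with payoffs (10, 9).
For the simultaneous game, intersect best replies.
Delta's best replies: W→Heavy; X→Medium; Y→Light; Z→Heavy.
Echo's best replies: Light→W; Medium→X; Heavy→Y.
The unique mutual best reply is (Medium, X), giving (3, 5).
Delta earns 10 sequentially versus 3 at the Nash outcome: better off.

better off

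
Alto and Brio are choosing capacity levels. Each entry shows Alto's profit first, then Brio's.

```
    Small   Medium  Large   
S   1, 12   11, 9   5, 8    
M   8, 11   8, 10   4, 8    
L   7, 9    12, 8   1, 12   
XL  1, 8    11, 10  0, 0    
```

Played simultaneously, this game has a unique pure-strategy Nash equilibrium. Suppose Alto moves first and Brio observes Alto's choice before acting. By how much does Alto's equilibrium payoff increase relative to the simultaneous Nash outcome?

3

Brio best-responds to each possible Alto move:
- S → Brio plays Small (best of 12, 9, 8); Alto gets 1.
- M → Brio plays Small (best of 11, 10, 8); Alto gets 8.
- L → Brio plays Large (best of 9, 8, 12); Alto gets 1.
- XL → Brio plays Medium (best of 8, 10, 0); Alto gets 11.
Alto's induced payoffs are 1, 8, 1, 11, so Alto commits to XL. Subgame-perfect outcome: (XL, Medium) with payoffs (11, 10).
Under simultaneous play:
Alto's best replies: Small→M; Medium→L; Large→S.
Brio's best replies: S→Small; M→Small; L→Large; XL→Medium.
The unique mutual best reply is (M, Small), giving (8, 11).
Alto's commitment gain: 11 − 8 = 3.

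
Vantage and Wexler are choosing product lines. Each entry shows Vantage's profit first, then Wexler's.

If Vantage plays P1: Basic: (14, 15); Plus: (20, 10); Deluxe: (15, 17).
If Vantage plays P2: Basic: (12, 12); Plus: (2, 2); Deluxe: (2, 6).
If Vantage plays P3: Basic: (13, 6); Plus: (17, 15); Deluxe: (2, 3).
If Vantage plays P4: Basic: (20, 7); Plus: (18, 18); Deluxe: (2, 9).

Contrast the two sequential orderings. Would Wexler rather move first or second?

If Vantage leads: Wexler's best replies are P1→Deluxe, P2→Basic, P3→Plus, P4→Plus; Vantage's induced payoffs 15, 12, 17, 18; outcome (P4, Plus), payoffs (18, 18).
If Wexler leads: Vantage's best replies are Basic→P4, Plus→P1, Deluxe→P1; Wexler's induced payoffs 7, 10, 17; outcome (P1, Deluxe), payoffs (15, 17).
Wexler gets 17 moving first and 18 moving second, so Wexler prefers to move second.

second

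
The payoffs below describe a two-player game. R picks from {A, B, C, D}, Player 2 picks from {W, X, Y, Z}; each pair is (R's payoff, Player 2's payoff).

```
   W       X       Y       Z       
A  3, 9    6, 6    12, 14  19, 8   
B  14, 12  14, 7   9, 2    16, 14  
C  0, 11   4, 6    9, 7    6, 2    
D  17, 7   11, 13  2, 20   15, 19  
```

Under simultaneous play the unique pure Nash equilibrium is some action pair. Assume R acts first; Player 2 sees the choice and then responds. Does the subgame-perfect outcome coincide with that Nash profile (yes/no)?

Work backward from Player 2's decision.
- A: BR = Y, leader payoff 12.
- B: BR = Z, leader payoff 16.
- C: BR = W, leader payoff 0.
- D: BR = Y, leader payoff 2.
Among 12, 16, 0, 2, the best is 16 at B. Subgame-perfect outcome: (B, Z) with payoffs (16, 14).
Under simultaneous play:
R's best replies: W→D; X→B; Y→A; Z→A.
Player 2's best replies: A→Y; B→Z; C→W; D→Y.
The unique mutual best reply is (A, Y), giving (12, 14).
Sequential outcome (B, Z) differs from the Nash profile (A, Y).

no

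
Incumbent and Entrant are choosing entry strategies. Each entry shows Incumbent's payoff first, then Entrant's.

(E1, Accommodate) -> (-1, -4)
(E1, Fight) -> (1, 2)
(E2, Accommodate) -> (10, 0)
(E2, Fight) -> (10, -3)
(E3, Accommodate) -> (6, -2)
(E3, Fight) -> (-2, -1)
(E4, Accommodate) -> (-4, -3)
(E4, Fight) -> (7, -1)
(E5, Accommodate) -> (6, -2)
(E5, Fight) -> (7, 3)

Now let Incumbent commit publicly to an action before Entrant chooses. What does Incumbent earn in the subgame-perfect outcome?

10

Work backward from Entrant's decision.
- E1: BR = Fight, leader payoff 1.
- E2: BR = Accommodate, leader payoff 10.
- E3: BR = Fight, leader payoff -2.
- E4: BR = Fight, leader payoff 7.
- E5: BR = Fight, leader payoff 7.
Incumbent's induced payoffs are 1, 10, -2, 7, 7, so Incumbent commits to E2. Subgame-perfect outcome: (E2, Accommodate) with payoffs (10, 0).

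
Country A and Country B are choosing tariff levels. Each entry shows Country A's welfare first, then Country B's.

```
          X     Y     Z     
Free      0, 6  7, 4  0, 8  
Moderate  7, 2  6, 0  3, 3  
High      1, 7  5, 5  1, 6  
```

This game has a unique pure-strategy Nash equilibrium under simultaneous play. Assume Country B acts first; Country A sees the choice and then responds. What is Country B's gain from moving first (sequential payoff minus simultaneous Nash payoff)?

1

Backward induction with Country B moving first.
- X: Country A compares 0, 7, 1 and picks Moderate; Country B would get 2.
- Y: Country A compares 7, 6, 5 and picks Free; Country B would get 4.
- Z: Country A compares 0, 3, 1 and picks Moderate; Country B would get 3.
Country B's induced payoffs are 2, 4, 3, so Country B commits to Y. Subgame-perfect outcome: (Free, Y) with payoffs (7, 4).
For the simultaneous game, intersect best replies.
Country A's best replies: X→Moderate; Y→Free; Z→Moderate.
Country B's best replies: Free→Z; Moderate→Z; High→X.
The unique mutual best reply is (Moderate, Z), giving (3, 3).
Country B's commitment gain: 4 − 3 = 1.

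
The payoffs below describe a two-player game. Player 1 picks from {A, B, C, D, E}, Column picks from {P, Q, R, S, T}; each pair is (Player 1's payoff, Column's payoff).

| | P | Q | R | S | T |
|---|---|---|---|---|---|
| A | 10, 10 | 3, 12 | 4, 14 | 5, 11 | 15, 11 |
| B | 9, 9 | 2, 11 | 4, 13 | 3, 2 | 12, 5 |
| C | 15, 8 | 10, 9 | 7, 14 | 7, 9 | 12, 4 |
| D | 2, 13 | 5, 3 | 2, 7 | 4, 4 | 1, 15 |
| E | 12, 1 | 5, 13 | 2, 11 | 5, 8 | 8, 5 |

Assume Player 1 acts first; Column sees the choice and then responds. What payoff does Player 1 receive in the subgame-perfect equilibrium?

7

Solve by backward induction (Player 1 leads).
- A: Column compares 10, 12, 14, 11, 11 and picks R; Player 1 would get 4.
- B: Column compares 9, 11, 13, 2, 5 and picks R; Player 1 would get 4.
- C: Column compares 8, 9, 14, 9, 4 and picks R; Player 1 would get 7.
- D: Column compares 13, 3, 7, 4, 15 and picks T; Player 1 would get 1.
- E: Column compares 1, 13, 11, 8, 5 and picks Q; Player 1 would get 5.
Player 1's induced payoffs are 4, 4, 7, 1, 5, so Player 1 commits to C. Subgame-perfect outcome: (C, R) with payoffs (7, 14).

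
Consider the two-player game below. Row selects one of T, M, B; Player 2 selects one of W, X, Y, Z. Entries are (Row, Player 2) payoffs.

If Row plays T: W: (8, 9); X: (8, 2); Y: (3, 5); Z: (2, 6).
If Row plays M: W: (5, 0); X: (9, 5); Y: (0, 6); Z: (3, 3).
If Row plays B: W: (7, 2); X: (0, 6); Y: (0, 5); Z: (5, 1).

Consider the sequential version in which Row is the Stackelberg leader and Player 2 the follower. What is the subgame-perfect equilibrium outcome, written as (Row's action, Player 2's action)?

(T, W)

Work backward from Player 2's decision.
- T: Player 2 compares 9, 2, 5, 6 and picks W; Row would get 8.
- M: Player 2 compares 0, 5, 6, 3 and picks Y; Row would get 0.
- B: Player 2 compares 2, 6, 5, 1 and picks X; Row would get 0.
Maximizing over 8, 0, 0, Row chooses T. Subgame-perfect outcome: (T, W) with payoffs (8, 9).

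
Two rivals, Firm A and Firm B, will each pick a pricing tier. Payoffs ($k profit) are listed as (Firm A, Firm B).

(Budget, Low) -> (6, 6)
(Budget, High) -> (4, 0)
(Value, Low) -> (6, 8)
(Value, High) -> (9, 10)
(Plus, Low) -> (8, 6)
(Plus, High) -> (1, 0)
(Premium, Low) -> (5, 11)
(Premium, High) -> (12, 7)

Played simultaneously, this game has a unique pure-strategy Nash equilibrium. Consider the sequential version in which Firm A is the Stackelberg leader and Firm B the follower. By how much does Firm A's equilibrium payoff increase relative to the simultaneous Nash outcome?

1

Solve by backward induction (Firm A leads).
- Budget: BR = Low, leader payoff 6.
- Value: BR = High, leader payoff 9.
- Plus: BR = Low, leader payoff 8.
- Premium: BR = Low, leader payoff 5.
Among 6, 9, 8, 5, the best is 9 at Value. Subgame-perfect outcome: (Value, High) with payoffs (9, 10).
Now find the simultaneous Nash equilibrium.
Firm A's best replies: Low→Plus; High→Premium.
Firm B's best replies: Budget→Low; Value→High; Plus→Low; Premium→Low.
Only (Plus, Low) has each player best-responding; Nash payoffs (8, 6).
Firm A's commitment gain: 9 − 8 = 1.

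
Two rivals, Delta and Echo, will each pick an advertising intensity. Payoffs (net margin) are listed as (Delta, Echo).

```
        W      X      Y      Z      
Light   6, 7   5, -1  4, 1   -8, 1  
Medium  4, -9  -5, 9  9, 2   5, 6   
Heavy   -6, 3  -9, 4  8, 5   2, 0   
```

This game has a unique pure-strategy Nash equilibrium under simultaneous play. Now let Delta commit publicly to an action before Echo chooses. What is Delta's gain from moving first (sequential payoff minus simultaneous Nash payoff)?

2

Echo best-responds to each possible Delta move:
- Light: BR = W, leader payoff 6.
- Medium: BR = X, leader payoff -5.
- Heavy: BR = Y, leader payoff 8.
Delta's induced payoffs are 6, -5, 8, so Delta commits to Heavy. Subgame-perfect outcome: (Heavy, Y) with payoffs (8, 5).
Now find the simultaneous Nash equilibrium.
Delta's best replies: W→Light; X→Light; Y→Medium; Z→Medium.
Echo's best replies: Light→W; Medium→X; Heavy→Y.
Only (Light, W) has each player best-responding; Nash payoffs (6, 7).
Delta's commitment gain: 8 − 6 = 2.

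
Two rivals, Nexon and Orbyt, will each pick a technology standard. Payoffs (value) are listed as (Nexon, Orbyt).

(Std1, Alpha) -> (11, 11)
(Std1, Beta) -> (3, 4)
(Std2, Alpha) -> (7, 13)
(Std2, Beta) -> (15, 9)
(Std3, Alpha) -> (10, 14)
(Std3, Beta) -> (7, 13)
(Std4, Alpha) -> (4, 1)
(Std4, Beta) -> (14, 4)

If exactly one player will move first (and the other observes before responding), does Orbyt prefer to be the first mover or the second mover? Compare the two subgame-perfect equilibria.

first

If Nexon leads: Orbyt's best replies are Std1→Alpha, Std2→Alpha, Std3→Alpha, Std4→Beta; Nexon's induced payoffs 11, 7, 10, 14; outcome (Std4, Beta), payoffs (14, 4).
If Orbyt leads: Nexon's best replies are Alpha→Std1, Beta→Std2; Orbyt's induced payoffs 11, 9; outcome (Std1, Alpha), payoffs (11, 11).
Orbyt gets 11 moving first and 4 moving second, so Orbyt prefers to move first.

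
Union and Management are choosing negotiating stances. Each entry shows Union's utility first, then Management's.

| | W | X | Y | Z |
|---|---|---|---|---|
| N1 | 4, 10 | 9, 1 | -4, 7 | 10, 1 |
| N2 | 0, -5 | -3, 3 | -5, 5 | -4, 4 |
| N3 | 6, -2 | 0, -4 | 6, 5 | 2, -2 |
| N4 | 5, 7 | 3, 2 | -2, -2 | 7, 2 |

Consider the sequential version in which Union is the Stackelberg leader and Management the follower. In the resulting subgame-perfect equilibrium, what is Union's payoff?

6

Solve by backward induction (Union leads).
- N1: BR = W, leader payoff 4.
- N2: BR = Y, leader payoff -5.
- N3: BR = Y, leader payoff 6.
- N4: BR = W, leader payoff 5.
Union's induced payoffs are 4, -5, 6, 5, so Union commits to N3. Subgame-perfect outcome: (N3, Y) with payoffs (6, 5).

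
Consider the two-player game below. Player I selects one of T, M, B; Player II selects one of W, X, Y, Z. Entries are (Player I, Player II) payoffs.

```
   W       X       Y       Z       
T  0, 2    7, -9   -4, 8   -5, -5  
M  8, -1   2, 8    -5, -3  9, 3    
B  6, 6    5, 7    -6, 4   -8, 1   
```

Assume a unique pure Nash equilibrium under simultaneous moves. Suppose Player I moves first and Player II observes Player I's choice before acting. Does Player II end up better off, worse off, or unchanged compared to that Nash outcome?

worse off

Backward induction with Player I moving first.
- T → Player II plays Y (best of 2, -9, 8, -5); Player I gets -4.
- M → Player II plays X (best of -1, 8, -3, 3); Player I gets 2.
- B → Player II plays X (best of 6, 7, 4, 1); Player I gets 5.
Player I's induced payoffs are -4, 2, 5, so Player I commits to B. Subgame-perfect outcome: (B, X) with payoffs (5, 7).
Under simultaneous play:
Player I's best replies: W→M; X→T; Y→T; Z→M.
Player II's best replies: T→Y; M→X; B→X.
Only (T, Y) has each player best-responding; Nash payoffs (-4, 8).
Player II earns 7 sequentially versus 8 at the Nash outcome: worse off.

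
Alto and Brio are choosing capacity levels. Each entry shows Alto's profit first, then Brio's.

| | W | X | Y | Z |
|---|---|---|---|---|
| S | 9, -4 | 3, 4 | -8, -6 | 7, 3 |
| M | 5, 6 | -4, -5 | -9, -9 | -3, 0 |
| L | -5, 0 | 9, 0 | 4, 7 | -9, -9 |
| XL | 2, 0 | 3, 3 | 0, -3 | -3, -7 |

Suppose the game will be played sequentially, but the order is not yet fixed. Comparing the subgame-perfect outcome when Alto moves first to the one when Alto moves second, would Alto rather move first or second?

If Alto leads: Brio's best replies are S→X, M→W, L→Y, XL→X; Alto's induced payoffs 3, 5, 4, 3; outcome (M, W), payoffs (5, 6).
If Brio leads: Alto's best replies are W→S, X→L, Y→L, Z→S; Brio's induced payoffs -4, 0, 7, 3; outcome (L, Y), payoffs (4, 7).
Alto gets 5 moving first and 4 moving second, so Alto prefers to move first.

first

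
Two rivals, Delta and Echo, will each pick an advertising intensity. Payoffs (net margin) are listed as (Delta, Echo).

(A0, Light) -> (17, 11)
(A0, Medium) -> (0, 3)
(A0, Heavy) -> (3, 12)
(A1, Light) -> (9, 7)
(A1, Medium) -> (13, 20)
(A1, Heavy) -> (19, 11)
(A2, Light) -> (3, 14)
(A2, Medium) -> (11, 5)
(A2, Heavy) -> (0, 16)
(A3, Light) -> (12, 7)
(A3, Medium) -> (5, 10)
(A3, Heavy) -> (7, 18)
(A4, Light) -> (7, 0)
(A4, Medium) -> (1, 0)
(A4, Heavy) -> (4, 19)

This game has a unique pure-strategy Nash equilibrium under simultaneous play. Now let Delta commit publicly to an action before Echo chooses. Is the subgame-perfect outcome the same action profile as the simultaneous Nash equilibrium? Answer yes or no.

yes

Echo best-responds to each possible Delta move:
- A0: Echo compares 11, 3, 12 and picks Heavy; Delta would get 3.
- A1: Echo compares 7, 20, 11 and picks Medium; Delta would get 13.
- A2: Echo compares 14, 5, 16 and picks Heavy; Delta would get 0.
- A3: Echo compares 7, 10, 18 and picks Heavy; Delta would get 7.
- A4: Echo compares 0, 0, 19 and picks Heavy; Delta would get 4.
Among 3, 13, 0, 7, 4, the best is 13 at A1. Subgame-perfect outcome: (A1, Medium) with payoffs (13, 20).
Now find the simultaneous Nash equilibrium.
Delta's best replies: Light→A0; Medium→A1; Heavy→A1.
Echo's best replies: A0→Heavy; A1→Medium; A2→Heavy; A3→Heavy; A4→Heavy.
Only (A1, Medium) has each player best-responding; Nash payoffs (13, 20).
Sequential outcome (A1, Medium) coincides with the Nash profile (A1, Medium).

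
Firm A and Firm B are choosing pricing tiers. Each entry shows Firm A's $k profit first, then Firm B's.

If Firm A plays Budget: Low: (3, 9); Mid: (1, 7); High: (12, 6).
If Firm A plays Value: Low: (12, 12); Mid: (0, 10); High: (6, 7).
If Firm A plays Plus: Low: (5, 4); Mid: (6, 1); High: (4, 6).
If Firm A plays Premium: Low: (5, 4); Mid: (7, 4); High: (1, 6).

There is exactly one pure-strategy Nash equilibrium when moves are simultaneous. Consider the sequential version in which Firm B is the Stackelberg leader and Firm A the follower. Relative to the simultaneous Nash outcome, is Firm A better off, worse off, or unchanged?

Firm A best-responds to each possible Firm B move:
- Low: Firm A compares 3, 12, 5, 5 and picks Value; Firm B would get 12.
- Mid: Firm A compares 1, 0, 6, 7 and picks Premium; Firm B would get 4.
- High: Firm A compares 12, 6, 4, 1 and picks Budget; Firm B would get 6.
Among 12, 4, 6, the best is 12 at Low. Subgame-perfect outcome: (Value, Low) with payoffs (12, 12).
Now find the simultaneous Nash equilibrium.
Firm A's best replies: Low→Value; Mid→Premium; High→Budget.
Firm B's best replies: Budget→Low; Value→Low; Plus→High; Premium→High.
Only (Value, Low) has each player best-responding; Nash payoffs (12, 12).
Firm A earns 12 sequentially versus 12 at the Nash outcome: unchanged.

unchanged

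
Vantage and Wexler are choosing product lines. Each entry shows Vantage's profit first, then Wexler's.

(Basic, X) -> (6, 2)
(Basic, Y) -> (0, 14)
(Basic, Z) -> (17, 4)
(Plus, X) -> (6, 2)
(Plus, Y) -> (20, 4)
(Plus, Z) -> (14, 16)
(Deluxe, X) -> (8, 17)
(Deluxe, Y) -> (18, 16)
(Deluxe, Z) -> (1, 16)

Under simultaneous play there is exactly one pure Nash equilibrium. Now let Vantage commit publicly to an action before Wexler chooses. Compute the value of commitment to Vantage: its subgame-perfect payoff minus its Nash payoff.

Work backward from Wexler's decision.
- Basic → Wexler plays Y (best of 2, 14, 4); Vantage gets 0.
- Plus → Wexler plays Z (best of 2, 4, 16); Vantage gets 14.
- Deluxe → Wexler plays X (best of 17, 16, 16); Vantage gets 8.
Vantage's induced payoffs are 0, 14, 8, so Vantage commits to Plus. Subgame-perfect outcome: (Plus, Z) with payoffs (14, 16).
For the simultaneous game, intersect best replies.
Vantage's best replies: X→Deluxe; Y→Plus; Z→Basic.
Wexler's best replies: Basic→Y; Plus→Z; Deluxe→X.
The unique mutual best reply is (Deluxe, X), giving (8, 17).
Vantage's commitment gain: 14 − 8 = 6.

6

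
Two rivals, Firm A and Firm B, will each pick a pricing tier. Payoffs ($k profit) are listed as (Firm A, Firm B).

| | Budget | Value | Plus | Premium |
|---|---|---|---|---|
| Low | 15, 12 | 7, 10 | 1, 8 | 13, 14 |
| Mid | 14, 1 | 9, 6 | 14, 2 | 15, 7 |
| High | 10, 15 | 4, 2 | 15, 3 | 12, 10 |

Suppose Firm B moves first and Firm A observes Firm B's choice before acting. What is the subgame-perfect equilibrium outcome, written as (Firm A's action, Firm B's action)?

Firm A best-responds to each possible Firm B move:
- Budget: BR = Low, leader payoff 12.
- Value: BR = Mid, leader payoff 6.
- Plus: BR = High, leader payoff 3.
- Premium: BR = Mid, leader payoff 7.
Maximizing over 12, 6, 3, 7, Firm B chooses Budget. Subgame-perfect outcome: (Low, Budget) with payoffs (15, 12).

(Low, Budget)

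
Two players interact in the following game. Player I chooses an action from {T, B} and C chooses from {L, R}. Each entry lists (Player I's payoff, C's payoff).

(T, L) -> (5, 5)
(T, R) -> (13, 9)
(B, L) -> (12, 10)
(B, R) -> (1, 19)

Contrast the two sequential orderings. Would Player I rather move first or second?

first

If Player I leads: C's best replies are T→R, B→R; Player I's induced payoffs 13, 1; outcome (T, R), payoffs (13, 9).
If C leads: Player I's best replies are L→B, R→T; C's induced payoffs 10, 9; outcome (B, L), payoffs (12, 10).
Player I gets 13 moving first and 12 moving second, so Player I prefers to move first.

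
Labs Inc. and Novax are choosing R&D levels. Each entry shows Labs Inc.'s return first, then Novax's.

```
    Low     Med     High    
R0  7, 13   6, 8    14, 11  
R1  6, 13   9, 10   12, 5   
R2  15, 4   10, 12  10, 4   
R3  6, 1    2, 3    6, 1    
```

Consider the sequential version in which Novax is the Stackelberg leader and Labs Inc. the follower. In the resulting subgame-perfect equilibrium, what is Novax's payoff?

Labs Inc. best-responds to each possible Novax move:
- Low: Labs Inc. compares 7, 6, 15, 6 and picks R2; Novax would get 4.
- Med: Labs Inc. compares 6, 9, 10, 2 and picks R2; Novax would get 12.
- High: Labs Inc. compares 14, 12, 10, 6 and picks R0; Novax would get 11.
Among 4, 12, 11, the best is 12 at Med. Subgame-perfect outcome: (R2, Med) with payoffs (10, 12).

12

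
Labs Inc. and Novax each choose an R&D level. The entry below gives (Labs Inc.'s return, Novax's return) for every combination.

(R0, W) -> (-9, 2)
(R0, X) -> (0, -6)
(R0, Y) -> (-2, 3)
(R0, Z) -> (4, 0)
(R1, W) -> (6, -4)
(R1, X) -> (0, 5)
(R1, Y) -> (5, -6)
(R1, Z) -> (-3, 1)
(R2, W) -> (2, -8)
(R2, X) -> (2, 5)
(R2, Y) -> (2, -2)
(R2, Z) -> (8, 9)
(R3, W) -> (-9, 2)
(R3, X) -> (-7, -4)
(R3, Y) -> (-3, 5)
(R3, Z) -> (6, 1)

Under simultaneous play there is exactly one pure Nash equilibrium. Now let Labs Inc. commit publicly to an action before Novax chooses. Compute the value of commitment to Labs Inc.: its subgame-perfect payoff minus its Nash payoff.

Novax best-responds to each possible Labs Inc. move:
- R0: Novax compares 2, -6, 3, 0 and picks Y; Labs Inc. would get -2.
- R1: Novax compares -4, 5, -6, 1 and picks X; Labs Inc. would get 0.
- R2: Novax compares -8, 5, -2, 9 and picks Z; Labs Inc. would get 8.
- R3: Novax compares 2, -4, 5, 1 and picks Y; Labs Inc. would get -3.
Maximizing over -2, 0, 8, -3, Labs Inc. chooses R2. Subgame-perfect outcome: (R2, Z) with payoffs (8, 9).
Under simultaneous play:
Labs Inc.'s best replies: W→R1; X→R2; Y→R1; Z→R2.
Novax's best replies: R0→Y; R1→X; R2→Z; R3→Y.
The unique mutual best reply is (R2, Z), giving (8, 9).
Labs Inc.'s commitment gain: 8 − 8 = 0.

0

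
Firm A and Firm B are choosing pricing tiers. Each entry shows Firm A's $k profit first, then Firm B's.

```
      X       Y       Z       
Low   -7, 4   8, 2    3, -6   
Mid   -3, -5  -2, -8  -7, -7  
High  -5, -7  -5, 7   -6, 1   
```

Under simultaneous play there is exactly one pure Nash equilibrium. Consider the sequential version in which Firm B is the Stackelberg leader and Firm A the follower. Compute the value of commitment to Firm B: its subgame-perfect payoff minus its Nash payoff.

Backward induction with Firm B moving first.
- X: BR = Mid, leader payoff -5.
- Y: BR = Low, leader payoff 2.
- Z: BR = Low, leader payoff -6.
Maximizing over -5, 2, -6, Firm B chooses Y. Subgame-perfect outcome: (Low, Y) with payoffs (8, 2).
Now find the simultaneous Nash equilibrium.
Firm A's best replies: X→Mid; Y→Low; Z→Low.
Firm B's best replies: Low→X; Mid→X; High→Y.
The unique mutual best reply is (Mid, X), giving (-3, -5).
Firm B's commitment gain: 2 − -5 = 7.

7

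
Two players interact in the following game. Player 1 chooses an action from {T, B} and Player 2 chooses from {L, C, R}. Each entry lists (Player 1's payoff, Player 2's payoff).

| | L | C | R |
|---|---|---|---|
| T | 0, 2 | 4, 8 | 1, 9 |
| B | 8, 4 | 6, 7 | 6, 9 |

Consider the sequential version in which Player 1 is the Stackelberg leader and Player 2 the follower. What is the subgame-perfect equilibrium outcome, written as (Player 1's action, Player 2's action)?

(B, R)

Solve by backward induction (Player 1 leads).
- T: BR = R, leader payoff 1.
- B: BR = R, leader payoff 6.
Among 1, 6, the best is 6 at B. Subgame-perfect outcome: (B, R) with payoffs (6, 9).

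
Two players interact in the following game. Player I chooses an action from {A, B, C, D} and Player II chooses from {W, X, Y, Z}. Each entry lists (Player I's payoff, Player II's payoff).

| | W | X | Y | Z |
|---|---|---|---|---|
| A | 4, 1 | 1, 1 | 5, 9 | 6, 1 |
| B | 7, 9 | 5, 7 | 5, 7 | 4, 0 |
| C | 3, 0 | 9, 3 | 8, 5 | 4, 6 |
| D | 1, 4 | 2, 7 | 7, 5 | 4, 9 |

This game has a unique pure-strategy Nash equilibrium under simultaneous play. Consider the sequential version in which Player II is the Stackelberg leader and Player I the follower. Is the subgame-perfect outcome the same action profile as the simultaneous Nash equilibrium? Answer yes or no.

Work backward from Player I's decision.
- W: BR = B, leader payoff 9.
- X: BR = C, leader payoff 3.
- Y: BR = C, leader payoff 5.
- Z: BR = A, leader payoff 1.
Among 9, 3, 5, 1, the best is 9 at W. Subgame-perfect outcome: (B, W) with payoffs (7, 9).
Now find the simultaneous Nash equilibrium.
Player I's best replies: W→B; X→C; Y→C; Z→A.
Player II's best replies: A→Y; B→W; C→Z; D→Z.
Only (B, W) has each player best-responding; Nash payoffs (7, 9).
Sequential outcome (B, W) coincides with the Nash profile (B, W).

yes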